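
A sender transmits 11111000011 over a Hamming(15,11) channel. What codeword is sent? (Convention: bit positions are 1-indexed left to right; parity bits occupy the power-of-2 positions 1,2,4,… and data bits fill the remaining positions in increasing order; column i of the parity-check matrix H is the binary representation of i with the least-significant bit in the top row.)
Codeword c = d · G (mod 2), d = 11111000011:
  c[0] = d·G[:,0] = (11111000011)·(11011010101) mod 2 = 1+1+0+1+1+0+0+0+0+0+1 mod 2 = 1
  c[1] = d·G[:,1] = (11111000011)·(10110110011) mod 2 = 1+0+1+1+0+0+0+0+0+1+1 mod 2 = 1
  c[2] = d·G[:,2] = (11111000011)·(10000000000) mod 2 = 1+0+0+0+0+0+0+0+0+0+0 mod 2 = 1
  c[3] = d·G[:,3] = (11111000011)·(01110001111) mod 2 = 0+1+1+1+0+0+0+0+0+1+1 mod 2 = 1
  c[4] = d·G[:,4] = (11111000011)·(01000000000) mod 2 = 0+1+0+0+0+0+0+0+0+0+0 mod 2 = 1
  c[5] = d·G[:,5] = (11111000011)·(00100000000) mod 2 = 0+0+1+0+0+0+0+0+0+0+0 mod 2 = 1
  c[6] = d·G[:,6] = (11111000011)·(00010000000) mod 2 = 0+0+0+1+0+0+0+0+0+0+0 mod 2 = 1
  c[7] = d·G[:,7] = (11111000011)·(00001111111) mod 2 = 0+0+0+0+1+0+0+0+0+1+1 mod 2 = 1
  c[8] = d·G[:,8] = (11111000011)·(00001000000) mod 2 = 0+0+0+0+1+0+0+0+0+0+0 mod 2 = 1
  c[9] = d·G[:,9] = (11111000011)·(00000100000) mod 2 = 0+0+0+0+0+0+0+0+0+0+0 mod 2 = 0
  c[10] = d·G[:,10] = (11111000011)·(00000010000) mod 2 = 0+0+0+0+0+0+0+0+0+0+0 mod 2 = 0
  c[11] = d·G[:,11] = (11111000011)·(00000001000) mod 2 = 0+0+0+0+0+0+0+0+0+0+0 mod 2 = 0
  c[12] = d·G[:,12] = (11111000011)·(00000000100) mod 2 = 0+0+0+0+0+0+0+0+0+0+0 mod 2 = 0
  c[13] = d·G[:,13] = (11111000011)·(00000000010) mod 2 = 0+0+0+0+0+0+0+0+0+1+0 mod 2 = 1
  c[14] = d·G[:,14] = (11111000011)·(00000000001) mod 2 = 0+0+0+0+0+0+0+0+0+0+1 mod 2 = 1
Codeword = 111111111000011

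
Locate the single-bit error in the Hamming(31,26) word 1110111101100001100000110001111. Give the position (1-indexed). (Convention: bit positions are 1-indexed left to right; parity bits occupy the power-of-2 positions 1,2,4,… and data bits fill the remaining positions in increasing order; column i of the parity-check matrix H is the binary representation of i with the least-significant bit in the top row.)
Syndrome s = H · r^T (mod 2), r = 1110111101100001100000110001111:
  s[0] = (1010101010101010101010101010101)·(1110111101100001100000110001111) mod 2 = 1+0+1+0+1+0+1+0+0+0+1+0+0+0+0+0+1+0+0+0+0+0+1+0+0+0+0+0+1+0+1 mod 2 = 1
  s[1] = (0110011001100110011001100110011)·(1110111101100001100000110001111) mod 2 = 0+1+1+0+0+1+1+0+0+1+1+0+0+0+0+0+0+0+0+0+0+0+1+0+0+0+0+0+0+1+1 mod 2 = 1
  s[2] = (0001111000011110000111100001111)·(1110111101100001100000110001111) mod 2 = 0+0+0+0+1+1+1+0+0+0+0+0+0+0+0+0+0+0+0+0+0+0+1+0+0+0+0+1+1+1+1 mod 2 = 0
  s[3] = (0000000111111110000000011111111)·(1110111101100001100000110001111) mod 2 = 0+0+0+0+0+0+0+1+0+1+1+0+0+0+0+0+0+0+0+0+0+0+0+1+0+0+0+1+1+1+1 mod 2 = 0
  s[4] = (0000000000000001111111111111111)·(1110111101100001100000110001111) mod 2 = 0+0+0+0+0+0+0+0+0+0+0+0+0+0+0+1+1+0+0+0+0+0+1+1+0+0+0+1+1+1+1 mod 2 = 0
Syndrome = 11000
Column i of H is the binary representation of i, so the syndrome is the binary index of the flipped bit.
Read s = 11000 with s[0] as LSB: 1·2^0 + 1·2^1 + 0·2^2 + 0·2^3 + 0·2^4 = 3.
Error is at bit position 3.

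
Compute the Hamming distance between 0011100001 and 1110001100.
XOR = 1101101101, count of 1s = 7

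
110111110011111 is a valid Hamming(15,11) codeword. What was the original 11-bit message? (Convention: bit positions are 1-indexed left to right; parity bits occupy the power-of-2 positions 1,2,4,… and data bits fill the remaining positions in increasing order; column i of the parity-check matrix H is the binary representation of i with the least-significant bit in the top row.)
Parity bits occupy power-of-2 positions; data bits are at positions {3,5,6,7,9,10,11,12,13,14,15} (1-indexed).
Extract: c[3]=0 c[5]=1 c[6]=1 c[7]=1 c[9]=0 c[10]=0 c[11]=1 c[12]=1 c[13]=1 c[14]=1 c[15]=1
Data = 01110011111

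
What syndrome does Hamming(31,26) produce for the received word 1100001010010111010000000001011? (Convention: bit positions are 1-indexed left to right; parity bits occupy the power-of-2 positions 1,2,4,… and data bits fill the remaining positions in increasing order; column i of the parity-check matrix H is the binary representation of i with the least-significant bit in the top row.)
Syndrome s = H · r^T (mod 2), r = 1100001010010111010000000001011:
  s[0] = (1010101010101010101010101010101)·(1100001010010111010000000001011) mod 2 = 1+0+0+0+0+0+1+0+1+0+0+0+0+0+1+0+0+0+0+0+0+0+0+0+0+0+0+0+0+0+1 mod 2 = 1
  s[1] = (0110011001100110011001100110011)·(1100001010010111010000000001011) mod 2 = 0+1+0+0+0+0+1+0+0+0+0+0+0+1+1+0+0+1+0+0+0+0+0+0+0+0+0+0+0+1+1 mod 2 = 1
  s[2] = (0001111000011110000111100001111)·(1100001010010111010000000001011) mod 2 = 0+0+0+0+0+0+1+0+0+0+0+1+0+1+1+0+0+0+0+0+0+0+0+0+0+0+0+1+0+1+1 mod 2 = 1
  s[3] = (0000000111111110000000011111111)·(1100001010010111010000000001011) mod 2 = 0+0+0+0+0+0+0+0+1+0+0+1+0+1+1+0+0+0+0+0+0+0+0+0+0+0+0+1+0+1+1 mod 2 = 1
  s[4] = (0000000000000001111111111111111)·(1100001010010111010000000001011) mod 2 = 0+0+0+0+0+0+0+0+0+0+0+0+0+0+0+1+0+1+0+0+0+0+0+0+0+0+0+1+0+1+1 mod 2 = 1
Syndrome = 11111
Non-zero syndrome: error at position 31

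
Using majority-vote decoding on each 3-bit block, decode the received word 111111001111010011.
Split into 3-bit blocks and majority-vote each:
  block 1 = 111: 3 ones, 0 zeros → 1
  block 2 = 111: 3 ones, 0 zeros → 1
  block 3 = 001: 1 ones, 2 zeros → 0
  block 4 = 111: 3 ones, 0 zeros → 1
  block 5 = 010: 1 ones, 2 zeros → 0
  block 6 = 011: 2 ones, 1 zeros → 1
Decoded = 110101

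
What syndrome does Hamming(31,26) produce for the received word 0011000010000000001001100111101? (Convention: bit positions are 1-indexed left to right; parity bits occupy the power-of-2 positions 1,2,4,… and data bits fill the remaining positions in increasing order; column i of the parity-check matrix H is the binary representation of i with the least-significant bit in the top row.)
Syndrome s = H · r^T (mod 2), r = 0011000010000000001001100111101:
  s[0] = (1010101010101010101010101010101)·(0011000010000000001001100111101) mod 2 = 0+0+1+0+0+0+0+0+1+0+0+0+0+0+0+0+0+0+1+0+0+0+1+0+0+0+1+0+1+0+1 mod 2 = 1
  s[1] = (0110011001100110011001100110011)·(0011000010000000001001100111101) mod 2 = 0+0+1+0+0+0+0+0+0+0+0+0+0+0+0+0+0+0+1+0+0+1+1+0+0+1+1+0+0+0+1 mod 2 = 1
  s[2] = (0001111000011110000111100001111)·(0011000010000000001001100111101) mod 2 = 0+0+0+1+0+0+0+0+0+0+0+0+0+0+0+0+0+0+0+0+0+1+1+0+0+0+0+1+1+0+1 mod 2 = 0
  s[3] = (0000000111111110000000011111111)·(0011000010000000001001100111101) mod 2 = 0+0+0+0+0+0+0+0+1+0+0+0+0+0+0+0+0+0+0+0+0+0+0+0+0+1+1+1+1+0+1 mod 2 = 0
  s[4] = (0000000000000001111111111111111)·(0011000010000000001001100111101) mod 2 = 0+0+0+0+0+0+0+0+0+0+0+0+0+0+0+0+0+0+1+0+0+1+1+0+0+1+1+1+1+0+1 mod 2 = 0
Syndrome = 11000
Non-zero syndrome: error at position 3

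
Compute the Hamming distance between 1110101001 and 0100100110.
XOR = 1010001111, count of 1s = 6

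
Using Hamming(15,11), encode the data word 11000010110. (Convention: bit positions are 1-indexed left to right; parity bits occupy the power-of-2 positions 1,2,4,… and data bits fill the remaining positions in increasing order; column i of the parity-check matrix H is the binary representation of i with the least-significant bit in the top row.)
Codeword c = d · G (mod 2), d = 11000010110:
  c[0] = d·G[:,0] = (11000010110)·(11011010101) mod 2 = 1+1+0+0+0+0+1+0+1+0+0 mod 2 = 0
  c[1] = d·G[:,1] = (11000010110)·(10110110011) mod 2 = 1+0+0+0+0+0+1+0+0+1+0 mod 2 = 1
  c[2] = d·G[:,2] = (11000010110)·(10000000000) mod 2 = 1+0+0+0+0+0+0+0+0+0+0 mod 2 = 1
  c[3] = d·G[:,3] = (11000010110)·(01110001111) mod 2 = 0+1+0+0+0+0+0+0+1+1+0 mod 2 = 1
  c[4] = d·G[:,4] = (11000010110)·(01000000000) mod 2 = 0+1+0+0+0+0+0+0+0+0+0 mod 2 = 1
  c[5] = d·G[:,5] = (11000010110)·(00100000000) mod 2 = 0+0+0+0+0+0+0+0+0+0+0 mod 2 = 0
  c[6] = d·G[:,6] = (11000010110)·(00010000000) mod 2 = 0+0+0+0+0+0+0+0+0+0+0 mod 2 = 0
  c[7] = d·G[:,7] = (11000010110)·(00001111111) mod 2 = 0+0+0+0+0+0+1+0+1+1+0 mod 2 = 1
  c[8] = d·G[:,8] = (11000010110)·(00001000000) mod 2 = 0+0+0+0+0+0+0+0+0+0+0 mod 2 = 0
  c[9] = d·G[:,9] = (11000010110)·(00000100000) mod 2 = 0+0+0+0+0+0+0+0+0+0+0 mod 2 = 0
  c[10] = d·G[:,10] = (11000010110)·(00000010000) mod 2 = 0+0+0+0+0+0+1+0+0+0+0 mod 2 = 1
  c[11] = d·G[:,11] = (11000010110)·(00000001000) mod 2 = 0+0+0+0+0+0+0+0+0+0+0 mod 2 = 0
  c[12] = d·G[:,12] = (11000010110)·(00000000100) mod 2 = 0+0+0+0+0+0+0+0+1+0+0 mod 2 = 1
  c[13] = d·G[:,13] = (11000010110)·(00000000010) mod 2 = 0+0+0+0+0+0+0+0+0+1+0 mod 2 = 1
  c[14] = d·G[:,14] = (11000010110)·(00000000001) mod 2 = 0+0+0+0+0+0+0+0+0+0+0 mod 2 = 0
Codeword = 011110010010110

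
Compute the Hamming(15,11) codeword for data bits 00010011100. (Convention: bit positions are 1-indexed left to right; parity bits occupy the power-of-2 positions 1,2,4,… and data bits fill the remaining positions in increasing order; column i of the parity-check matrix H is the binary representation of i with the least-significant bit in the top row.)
Codeword c = d · G (mod 2), d = 00010011100:
  c[0] = d·G[:,0] = (00010011100)·(11011010101) mod 2 = 0+0+0+1+0+0+1+0+1+0+0 mod 2 = 1
  c[1] = d·G[:,1] = (00010011100)·(10110110011) mod 2 = 0+0+0+1+0+0+1+0+0+0+0 mod 2 = 0
  c[2] = d·G[:,2] = (00010011100)·(10000000000) mod 2 = 0+0+0+0+0+0+0+0+0+0+0 mod 2 = 0
  c[3] = d·G[:,3] = (00010011100)·(01110001111) mod 2 = 0+0+0+1+0+0+0+1+1+0+0 mod 2 = 1
  c[4] = d·G[:,4] = (00010011100)·(01000000000) mod 2 = 0+0+0+0+0+0+0+0+0+0+0 mod 2 = 0
  c[5] = d·G[:,5] = (00010011100)·(00100000000) mod 2 = 0+0+0+0+0+0+0+0+0+0+0 mod 2 = 0
  c[6] = d·G[:,6] = (00010011100)·(00010000000) mod 2 = 0+0+0+1+0+0+0+0+0+0+0 mod 2 = 1
  c[7] = d·G[:,7] = (00010011100)·(00001111111) mod 2 = 0+0+0+0+0+0+1+1+1+0+0 mod 2 = 1
  c[8] = d·G[:,8] = (00010011100)·(00001000000) mod 2 = 0+0+0+0+0+0+0+0+0+0+0 mod 2 = 0
  c[9] = d·G[:,9] = (00010011100)·(00000100000) mod 2 = 0+0+0+0+0+0+0+0+0+0+0 mod 2 = 0
  c[10] = d·G[:,10] = (00010011100)·(00000010000) mod 2 = 0+0+0+0+0+0+1+0+0+0+0 mod 2 = 1
  c[11] = d·G[:,11] = (00010011100)·(00000001000) mod 2 = 0+0+0+0+0+0+0+1+0+0+0 mod 2 = 1
  c[12] = d·G[:,12] = (00010011100)·(00000000100) mod 2 = 0+0+0+0+0+0+0+0+1+0+0 mod 2 = 1
  c[13] = d·G[:,13] = (00010011100)·(00000000010) mod 2 = 0+0+0+0+0+0+0+0+0+0+0 mod 2 = 0
  c[14] = d·G[:,14] = (00010011100)·(00000000001) mod 2 = 0+0+0+0+0+0+0+0+0+0+0 mod 2 = 0
Codeword = 100100110011100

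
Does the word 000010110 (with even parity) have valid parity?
Sum of all bits: 0+0+0+0+1+0+1+1+0 = 3; 3 mod 2 = 1. Result is 1 → parity error detected.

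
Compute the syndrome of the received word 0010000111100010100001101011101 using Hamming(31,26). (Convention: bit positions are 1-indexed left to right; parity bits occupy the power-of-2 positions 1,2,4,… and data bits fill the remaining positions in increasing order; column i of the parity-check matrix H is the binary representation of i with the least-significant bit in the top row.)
Syndrome s = H · r^T (mod 2), r = 0010000111100010100001101011101:
  s[0] = (1010101010101010101010101010101)·(0010000111100010100001101011101) mod 2 = 0+0+1+0+0+0+0+0+1+0+1+0+0+0+1+0+1+0+0+0+0+0+1+0+1+0+1+0+1+0+1 mod 2 = 0
  s[1] = (0110011001100110011001100110011)·(0010000111100010100001101011101) mod 2 = 0+0+1+0+0+0+0+0+0+1+1+0+0+0+1+0+0+0+0+0+0+1+1+0+0+0+1+0+0+0+1 mod 2 = 0
  s[2] = (0001111000011110000111100001111)·(0010000111100010100001101011101) mod 2 = 0+0+0+0+0+0+0+0+0+0+0+0+0+0+1+0+0+0+0+0+0+1+1+0+0+0+0+1+1+0+1 mod 2 = 0
  s[3] = (0000000111111110000000011111111)·(0010000111100010100001101011101) mod 2 = 0+0+0+0+0+0+0+1+1+1+1+0+0+0+1+0+0+0+0+0+0+0+0+0+1+0+1+1+1+0+1 mod 2 = 0
  s[4] = (0000000000000001111111111111111)·(0010000111100010100001101011101) mod 2 = 0+0+0+0+0+0+0+0+0+0+0+0+0+0+0+0+1+0+0+0+0+1+1+0+1+0+1+1+1+0+1 mod 2 = 0
Syndrome = 00000
s = 0: no error detected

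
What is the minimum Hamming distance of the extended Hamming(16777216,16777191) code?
d_min = 4 (adding an overall parity bit to Hamming(16777215,16777191) raises d_min from 3 to 4).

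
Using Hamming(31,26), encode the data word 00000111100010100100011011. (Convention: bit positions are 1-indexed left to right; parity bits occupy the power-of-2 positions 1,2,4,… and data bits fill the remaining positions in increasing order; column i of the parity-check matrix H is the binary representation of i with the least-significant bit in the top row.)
Codeword c = d · G (mod 2), d = 00000111100010100100011011:
  c[0] = d·G[:,0] = (00000111100010100100011011)·(11011010101101010101010101) mod 2 = 0+0+0+0+0+0+1+0+1+0+0+0+0+0+0+0+0+1+0+0+0+1+0+0+0+1 mod 2 = 1
  c[1] = d·G[:,1] = (00000111100010100100011011)·(10110110011011001100110011) mod 2 = 0+0+0+0+0+1+1+0+0+0+0+0+1+0+0+0+0+1+0+0+0+1+0+0+1+1 mod 2 = 1
  c[2] = d·G[:,2] = (00000111100010100100011011)·(10000000000000000000000000) mod 2 = 0+0+0+0+0+0+0+0+0+0+0+0+0+0+0+0+0+0+0+0+0+0+0+0+0+0 mod 2 = 0
  c[3] = d·G[:,3] = (00000111100010100100011011)·(01110001111000111100001111) mod 2 = 0+0+0+0+0+0+0+1+1+0+0+0+0+0+1+0+0+1+0+0+0+0+1+0+1+1 mod 2 = 1
  c[4] = d·G[:,4] = (00000111100010100100011011)·(01000000000000000000000000) mod 2 = 0+0+0+0+0+0+0+0+0+0+0+0+0+0+0+0+0+0+0+0+0+0+0+0+0+0 mod 2 = 0
  c[5] = d·G[:,5] = (00000111100010100100011011)·(00100000000000000000000000) mod 2 = 0+0+0+0+0+0+0+0+0+0+0+0+0+0+0+0+0+0+0+0+0+0+0+0+0+0 mod 2 = 0
  c[6] = d·G[:,6] = (00000111100010100100011011)·(00010000000000000000000000) mod 2 = 0+0+0+0+0+0+0+0+0+0+0+0+0+0+0+0+0+0+0+0+0+0+0+0+0+0 mod 2 = 0
  c[7] = d·G[:,7] = (00000111100010100100011011)·(00001111111000000011111111) mod 2 = 0+0+0+0+0+1+1+1+1+0+0+0+0+0+0+0+0+0+0+0+0+1+1+0+1+1 mod 2 = 0
  c[8] = d·G[:,8] = (00000111100010100100011011)·(00001000000000000000000000) mod 2 = 0+0+0+0+0+0+0+0+0+0+0+0+0+0+0+0+0+0+0+0+0+0+0+0+0+0 mod 2 = 0
  c[9] = d·G[:,9] = (00000111100010100100011011)·(00000100000000000000000000) mod 2 = 0+0+0+0+0+1+0+0+0+0+0+0+0+0+0+0+0+0+0+0+0+0+0+0+0+0 mod 2 = 1
  c[10] = d·G[:,10] = (00000111100010100100011011)·(00000010000000000000000000) mod 2 = 0+0+0+0+0+0+1+0+0+0+0+0+0+0+0+0+0+0+0+0+0+0+0+0+0+0 mod 2 = 1
  c[11] = d·G[:,11] = (00000111100010100100011011)·(00000001000000000000000000) mod 2 = 0+0+0+0+0+0+0+1+0+0+0+0+0+0+0+0+0+0+0+0+0+0+0+0+0+0 mod 2 = 1
  c[12] = d·G[:,12] = (00000111100010100100011011)·(00000000100000000000000000) mod 2 = 0+0+0+0+0+0+0+0+1+0+0+0+0+0+0+0+0+0+0+0+0+0+0+0+0+0 mod 2 = 1
  c[13] = d·G[:,13] = (00000111100010100100011011)·(00000000010000000000000000) mod 2 = 0+0+0+0+0+0+0+0+0+0+0+0+0+0+0+0+0+0+0+0+0+0+0+0+0+0 mod 2 = 0
  c[14] = d·G[:,14] = (00000111100010100100011011)·(00000000001000000000000000) mod 2 = 0+0+0+0+0+0+0+0+0+0+0+0+0+0+0+0+0+0+0+0+0+0+0+0+0+0 mod 2 = 0
  c[15] = d·G[:,15] = (00000111100010100100011011)·(00000000000111111111111111) mod 2 = 0+0+0+0+0+0+0+0+0+0+0+0+1+0+1+0+0+1+0+0+0+1+1+0+1+1 mod 2 = 1
  c[16] = d·G[:,16] = (00000111100010100100011011)·(00000000000100000000000000) mod 2 = 0+0+0+0+0+0+0+0+0+0+0+0+0+0+0+0+0+0+0+0+0+0+0+0+0+0 mod 2 = 0
  c[17] = d·G[:,17] = (00000111100010100100011011)·(00000000000010000000000000) mod 2 = 0+0+0+0+0+0+0+0+0+0+0+0+1+0+0+0+0+0+0+0+0+0+0+0+0+0 mod 2 = 1
  c[18] = d·G[:,18] = (00000111100010100100011011)·(00000000000001000000000000) mod 2 = 0+0+0+0+0+0+0+0+0+0+0+0+0+0+0+0+0+0+0+0+0+0+0+0+0+0 mod 2 = 0
  c[19] = d·G[:,19] = (00000111100010100100011011)·(00000000000000100000000000) mod 2 = 0+0+0+0+0+0+0+0+0+0+0+0+0+0+1+0+0+0+0+0+0+0+0+0+0+0 mod 2 = 1
  c[20] = d·G[:,20] = (00000111100010100100011011)·(00000000000000010000000000) mod 2 = 0+0+0+0+0+0+0+0+0+0+0+0+0+0+0+0+0+0+0+0+0+0+0+0+0+0 mod 2 = 0
  c[21] = d·G[:,21] = (00000111100010100100011011)·(00000000000000001000000000) mod 2 = 0+0+0+0+0+0+0+0+0+0+0+0+0+0+0+0+0+0+0+0+0+0+0+0+0+0 mod 2 = 0
  c[22] = d·G[:,22] = (00000111100010100100011011)·(00000000000000000100000000) mod 2 = 0+0+0+0+0+0+0+0+0+0+0+0+0+0+0+0+0+1+0+0+0+0+0+0+0+0 mod 2 = 1
  c[23] = d·G[:,23] = (00000111100010100100011011)·(00000000000000000010000000) mod 2 = 0+0+0+0+0+0+0+0+0+0+0+0+0+0+0+0+0+0+0+0+0+0+0+0+0+0 mod 2 = 0
  c[24] = d·G[:,24] = (00000111100010100100011011)·(00000000000000000001000000) mod 2 = 0+0+0+0+0+0+0+0+0+0+0+0+0+0+0+0+0+0+0+0+0+0+0+0+0+0 mod 2 = 0
  c[25] = d·G[:,25] = (00000111100010100100011011)·(00000000000000000000100000) mod 2 = 0+0+0+0+0+0+0+0+0+0+0+0+0+0+0+0+0+0+0+0+0+0+0+0+0+0 mod 2 = 0
  c[26] = d·G[:,26] = (00000111100010100100011011)·(00000000000000000000010000) mod 2 = 0+0+0+0+0+0+0+0+0+0+0+0+0+0+0+0+0+0+0+0+0+1+0+0+0+0 mod 2 = 1
  c[27] = d·G[:,27] = (00000111100010100100011011)·(00000000000000000000001000) mod 2 = 0+0+0+0+0+0+0+0+0+0+0+0+0+0+0+0+0+0+0+0+0+0+1+0+0+0 mod 2 = 1
  c[28] = d·G[:,28] = (00000111100010100100011011)·(00000000000000000000000100) mod 2 = 0+0+0+0+0+0+0+0+0+0+0+0+0+0+0+0+0+0+0+0+0+0+0+0+0+0 mod 2 = 0
  c[29] = d·G[:,29] = (00000111100010100100011011)·(00000000000000000000000010) mod 2 = 0+0+0+0+0+0+0+0+0+0+0+0+0+0+0+0+0+0+0+0+0+0+0+0+1+0 mod 2 = 1
  c[30] = d·G[:,30] = (00000111100010100100011011)·(00000000000000000000000001) mod 2 = 0+0+0+0+0+0+0+0+0+0+0+0+0+0+0+0+0+0+0+0+0+0+0+0+0+1 mod 2 = 1
Codeword = 1101000001111001010100100011011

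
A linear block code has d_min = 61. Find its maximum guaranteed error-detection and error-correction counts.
(a) Detection requires d_min ≥ e+1, so e ≤ d_min − 1 = 60.
(b) Correction requires d_min ≥ 2t+1, so t ≤ ⌊(d_min − 1)/2⌋ = ⌊60/2⌋ = 30.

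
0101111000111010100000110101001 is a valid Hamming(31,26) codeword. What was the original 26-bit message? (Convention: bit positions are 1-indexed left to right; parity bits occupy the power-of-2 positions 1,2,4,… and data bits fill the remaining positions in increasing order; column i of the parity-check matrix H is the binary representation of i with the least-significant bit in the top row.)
Parity bits occupy power-of-2 positions; data bits are at positions {3,5,6,7,9,10,11,12,13,14,15,17,18,19,20,21,22,23,24,25,26,27,28,29,30,31} (1-indexed).
Extract: c[3]=0 c[5]=1 c[6]=1 c[7]=1 c[9]=0 c[10]=0 c[11]=1 c[12]=1 c[13]=1 c[14]=0 c[15]=1 c[17]=1 c[18]=0 c[19]=0 c[20]=0 c[21]=0 c[22]=0 c[23]=1 c[24]=1 c[25]=0 c[26]=1 c[27]=0 c[28]=1 c[29]=0 c[30]=0 c[31]=1
Data = 01110011101100000110101001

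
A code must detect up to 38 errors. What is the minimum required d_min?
Detecting e errors requires d_min ≥ e + 1 = 38 + 1 = 39.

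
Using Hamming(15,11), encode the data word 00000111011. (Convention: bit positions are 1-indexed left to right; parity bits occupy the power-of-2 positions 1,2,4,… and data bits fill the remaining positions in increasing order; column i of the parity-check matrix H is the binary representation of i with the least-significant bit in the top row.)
Codeword c = d · G (mod 2), d = 00000111011:
  c[0] = d·G[:,0] = (00000111011)·(11011010101) mod 2 = 0+0+0+0+0+0+1+0+0+0+1 mod 2 = 0
  c[1] = d·G[:,1] = (00000111011)·(10110110011) mod 2 = 0+0+0+0+0+1+1+0+0+1+1 mod 2 = 0
  c[2] = d·G[:,2] = (00000111011)·(10000000000) mod 2 = 0+0+0+0+0+0+0+0+0+0+0 mod 2 = 0
  c[3] = d·G[:,3] = (00000111011)·(01110001111) mod 2 = 0+0+0+0+0+0+0+1+0+1+1 mod 2 = 1
  c[4] = d·G[:,4] = (00000111011)·(01000000000) mod 2 = 0+0+0+0+0+0+0+0+0+0+0 mod 2 = 0
  c[5] = d·G[:,5] = (00000111011)·(00100000000) mod 2 = 0+0+0+0+0+0+0+0+0+0+0 mod 2 = 0
  c[6] = d·G[:,6] = (00000111011)·(00010000000) mod 2 = 0+0+0+0+0+0+0+0+0+0+0 mod 2 = 0
  c[7] = d·G[:,7] = (00000111011)·(00001111111) mod 2 = 0+0+0+0+0+1+1+1+0+1+1 mod 2 = 1
  c[8] = d·G[:,8] = (00000111011)·(00001000000) mod 2 = 0+0+0+0+0+0+0+0+0+0+0 mod 2 = 0
  c[9] = d·G[:,9] = (00000111011)·(00000100000) mod 2 = 0+0+0+0+0+1+0+0+0+0+0 mod 2 = 1
  c[10] = d·G[:,10] = (00000111011)·(00000010000) mod 2 = 0+0+0+0+0+0+1+0+0+0+0 mod 2 = 1
  c[11] = d·G[:,11] = (00000111011)·(00000001000) mod 2 = 0+0+0+0+0+0+0+1+0+0+0 mod 2 = 1
  c[12] = d·G[:,12] = (00000111011)·(00000000100) mod 2 = 0+0+0+0+0+0+0+0+0+0+0 mod 2 = 0
  c[13] = d·G[:,13] = (00000111011)·(00000000010) mod 2 = 0+0+0+0+0+0+0+0+0+1+0 mod 2 = 1
  c[14] = d·G[:,14] = (00000111011)·(00000000001) mod 2 = 0+0+0+0+0+0+0+0+0+0+1 mod 2 = 1
Codeword = 000100010111011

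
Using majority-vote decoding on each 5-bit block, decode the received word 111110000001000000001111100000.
Split into 5-bit blocks and majority-vote each:
  block 1 = 11111: 5 ones, 0 zeros → 1
  block 2 = 00000: 0 ones, 5 zeros → 0
  block 3 = 01000: 1 ones, 4 zeros → 0
  block 4 = 00000: 0 ones, 5 zeros → 0
  block 5 = 11111: 5 ones, 0 zeros → 1
  block 6 = 00000: 0 ones, 5 zeros → 0
Decoded = 100010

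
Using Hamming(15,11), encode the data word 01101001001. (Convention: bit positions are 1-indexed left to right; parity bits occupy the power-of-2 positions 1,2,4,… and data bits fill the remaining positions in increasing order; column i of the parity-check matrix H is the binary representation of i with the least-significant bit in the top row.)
Codeword c = d · G (mod 2), d = 01101001001:
  c[0] = d·G[:,0] = (01101001001)·(11011010101) mod 2 = 0+1+0+0+1+0+0+0+0+0+1 mod 2 = 1
  c[1] = d·G[:,1] = (01101001001)·(10110110011) mod 2 = 0+0+1+0+0+0+0+0+0+0+1 mod 2 = 0
  c[2] = d·G[:,2] = (01101001001)·(10000000000) mod 2 = 0+0+0+0+0+0+0+0+0+0+0 mod 2 = 0
  c[3] = d·G[:,3] = (01101001001)·(01110001111) mod 2 = 0+1+1+0+0+0+0+1+0+0+1 mod 2 = 0
  c[4] = d·G[:,4] = (01101001001)·(01000000000) mod 2 = 0+1+0+0+0+0+0+0+0+0+0 mod 2 = 1
  c[5] = d·G[:,5] = (01101001001)·(00100000000) mod 2 = 0+0+1+0+0+0+0+0+0+0+0 mod 2 = 1
  c[6] = d·G[:,6] = (01101001001)·(00010000000) mod 2 = 0+0+0+0+0+0+0+0+0+0+0 mod 2 = 0
  c[7] = d·G[:,7] = (01101001001)·(00001111111) mod 2 = 0+0+0+0+1+0+0+1+0+0+1 mod 2 = 1
  c[8] = d·G[:,8] = (01101001001)·(00001000000) mod 2 = 0+0+0+0+1+0+0+0+0+0+0 mod 2 = 1
  c[9] = d·G[:,9] = (01101001001)·(00000100000) mod 2 = 0+0+0+0+0+0+0+0+0+0+0 mod 2 = 0
  c[10] = d·G[:,10] = (01101001001)·(00000010000) mod 2 = 0+0+0+0+0+0+0+0+0+0+0 mod 2 = 0
  c[11] = d·G[:,11] = (01101001001)·(00000001000) mod 2 = 0+0+0+0+0+0+0+1+0+0+0 mod 2 = 1
  c[12] = d·G[:,12] = (01101001001)·(00000000100) mod 2 = 0+0+0+0+0+0+0+0+0+0+0 mod 2 = 0
  c[13] = d·G[:,13] = (01101001001)·(00000000010) mod 2 = 0+0+0+0+0+0+0+0+0+0+0 mod 2 = 0
  c[14] = d·G[:,14] = (01101001001)·(00000000001) mod 2 = 0+0+0+0+0+0+0+0+0+0+1 mod 2 = 1
Codeword = 100011011001001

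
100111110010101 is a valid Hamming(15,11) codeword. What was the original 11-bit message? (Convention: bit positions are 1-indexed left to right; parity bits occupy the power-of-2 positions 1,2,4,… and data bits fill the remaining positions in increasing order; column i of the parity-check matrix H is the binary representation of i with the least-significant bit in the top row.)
Parity bits occupy power-of-2 positions; data bits are at positions {3,5,6,7,9,10,11,12,13,14,15} (1-indexed).
Extract: c[3]=0 c[5]=1 c[6]=1 c[7]=1 c[9]=0 c[10]=0 c[11]=1 c[12]=0 c[13]=1 c[14]=0 c[15]=1
Data = 01110010101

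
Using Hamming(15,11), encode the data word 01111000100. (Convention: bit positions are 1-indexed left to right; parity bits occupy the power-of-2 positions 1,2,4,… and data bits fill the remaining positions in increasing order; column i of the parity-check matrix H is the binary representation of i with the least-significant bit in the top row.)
Codeword c = d · G (mod 2), d = 01111000100:
  c[0] = d·G[:,0] = (01111000100)·(11011010101) mod 2 = 0+1+0+1+1+0+0+0+1+0+0 mod 2 = 0
  c[1] = d·G[:,1] = (01111000100)·(10110110011) mod 2 = 0+0+1+1+0+0+0+0+0+0+0 mod 2 = 0
  c[2] = d·G[:,2] = (01111000100)·(10000000000) mod 2 = 0+0+0+0+0+0+0+0+0+0+0 mod 2 = 0
  c[3] = d·G[:,3] = (01111000100)·(01110001111) mod 2 = 0+1+1+1+0+0+0+0+1+0+0 mod 2 = 0
  c[4] = d·G[:,4] = (01111000100)·(01000000000) mod 2 = 0+1+0+0+0+0+0+0+0+0+0 mod 2 = 1
  c[5] = d·G[:,5] = (01111000100)·(00100000000) mod 2 = 0+0+1+0+0+0+0+0+0+0+0 mod 2 = 1
  c[6] = d·G[:,6] = (01111000100)·(00010000000) mod 2 = 0+0+0+1+0+0+0+0+0+0+0 mod 2 = 1
  c[7] = d·G[:,7] = (01111000100)·(00001111111) mod 2 = 0+0+0+0+1+0+0+0+1+0+0 mod 2 = 0
  c[8] = d·G[:,8] = (01111000100)·(00001000000) mod 2 = 0+0+0+0+1+0+0+0+0+0+0 mod 2 = 1
  c[9] = d·G[:,9] = (01111000100)·(00000100000) mod 2 = 0+0+0+0+0+0+0+0+0+0+0 mod 2 = 0
  c[10] = d·G[:,10] = (01111000100)·(00000010000) mod 2 = 0+0+0+0+0+0+0+0+0+0+0 mod 2 = 0
  c[11] = d·G[:,11] = (01111000100)·(00000001000) mod 2 = 0+0+0+0+0+0+0+0+0+0+0 mod 2 = 0
  c[12] = d·G[:,12] = (01111000100)·(00000000100) mod 2 = 0+0+0+0+0+0+0+0+1+0+0 mod 2 = 1
  c[13] = d·G[:,13] = (01111000100)·(00000000010) mod 2 = 0+0+0+0+0+0+0+0+0+0+0 mod 2 = 0
  c[14] = d·G[:,14] = (01111000100)·(00000000001) mod 2 = 0+0+0+0+0+0+0+0+0+0+0 mod 2 = 0
Codeword = 000011101000100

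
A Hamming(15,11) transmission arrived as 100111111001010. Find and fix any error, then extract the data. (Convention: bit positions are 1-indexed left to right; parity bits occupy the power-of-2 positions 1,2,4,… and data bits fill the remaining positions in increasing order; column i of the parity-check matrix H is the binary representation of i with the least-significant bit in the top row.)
Syndrome s = H · r^T (mod 2), r = 100111111001010:
  s[0] = (101010101010101)·(100111111001010) mod 2 = 1+0+0+0+1+0+1+0+1+0+0+0+0+0+0 mod 2 = 0
  s[1] = (011001100110011)·(100111111001010) mod 2 = 0+0+0+0+0+1+1+0+0+0+0+0+0+1+0 mod 2 = 1
  s[2] = (000111100001111)·(100111111001010) mod 2 = 0+0+0+1+1+1+1+0+0+0+0+1+0+1+0 mod 2 = 0
  s[3] = (000000011111111)·(100111111001010) mod 2 = 0+0+0+0+0+0+0+1+1+0+0+1+0+1+0 mod 2 = 0
Syndrome = 0100
Column 2 of H equals this syndrome → error at bit 2 (1-indexed).
Flip bit 2: 100111111001010 → 110111111001010
Extract data bits at positions {3,5,6,7,9,10,11,12,13,14,15}: 01111001010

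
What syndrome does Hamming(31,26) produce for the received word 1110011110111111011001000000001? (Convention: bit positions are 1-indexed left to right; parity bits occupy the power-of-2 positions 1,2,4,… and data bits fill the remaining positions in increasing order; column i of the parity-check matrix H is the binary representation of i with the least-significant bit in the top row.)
Syndrome s = H · r^T (mod 2), r = 1110011110111111011001000000001:
  s[0] = (1010101010101010101010101010101)·(1110011110111111011001000000001) mod 2 = 1+0+1+0+0+0+1+0+1+0+1+0+1+0+1+0+0+0+1+0+0+0+0+0+0+0+0+0+0+0+1 mod 2 = 1
  s[1] = (0110011001100110011001100110011)·(1110011110111111011001000000001) mod 2 = 0+1+1+0+0+1+1+0+0+0+1+0+0+1+1+0+0+1+1+0+0+1+0+0+0+0+0+0+0+0+1 mod 2 = 1
  s[2] = (0001111000011110000111100001111)·(1110011110111111011001000000001) mod 2 = 0+0+0+0+0+1+1+0+0+0+0+1+1+1+1+0+0+0+0+0+0+1+0+0+0+0+0+0+0+0+1 mod 2 = 0
  s[3] = (0000000111111110000000011111111)·(1110011110111111011001000000001) mod 2 = 0+0+0+0+0+0+0+1+1+0+1+1+1+1+1+0+0+0+0+0+0+0+0+0+0+0+0+0+0+0+1 mod 2 = 0
  s[4] = (0000000000000001111111111111111)·(1110011110111111011001000000001) mod 2 = 0+0+0+0+0+0+0+0+0+0+0+0+0+0+0+1+0+1+1+0+0+1+0+0+0+0+0+0+0+0+1 mod 2 = 1
Syndrome = 11001
Non-zero syndrome: error at position 19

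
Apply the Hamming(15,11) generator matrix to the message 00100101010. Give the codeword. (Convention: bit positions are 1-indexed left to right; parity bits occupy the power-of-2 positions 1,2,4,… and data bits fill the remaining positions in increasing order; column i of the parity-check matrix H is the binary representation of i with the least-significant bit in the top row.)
Codeword c = d · G (mod 2), d = 00100101010:
  c[0] = d·G[:,0] = (00100101010)·(11011010101) mod 2 = 0+0+0+0+0+0+0+0+0+0+0 mod 2 = 0
  c[1] = d·G[:,1] = (00100101010)·(10110110011) mod 2 = 0+0+1+0+0+1+0+0+0+1+0 mod 2 = 1
  c[2] = d·G[:,2] = (00100101010)·(10000000000) mod 2 = 0+0+0+0+0+0+0+0+0+0+0 mod 2 = 0
  c[3] = d·G[:,3] = (00100101010)·(01110001111) mod 2 = 0+0+1+0+0+0+0+1+0+1+0 mod 2 = 1
  c[4] = d·G[:,4] = (00100101010)·(01000000000) mod 2 = 0+0+0+0+0+0+0+0+0+0+0 mod 2 = 0
  c[5] = d·G[:,5] = (00100101010)·(00100000000) mod 2 = 0+0+1+0+0+0+0+0+0+0+0 mod 2 = 1
  c[6] = d·G[:,6] = (00100101010)·(00010000000) mod 2 = 0+0+0+0+0+0+0+0+0+0+0 mod 2 = 0
  c[7] = d·G[:,7] = (00100101010)·(00001111111) mod 2 = 0+0+0+0+0+1+0+1+0+1+0 mod 2 = 1
  c[8] = d·G[:,8] = (00100101010)·(00001000000) mod 2 = 0+0+0+0+0+0+0+0+0+0+0 mod 2 = 0
  c[9] = d·G[:,9] = (00100101010)·(00000100000) mod 2 = 0+0+0+0+0+1+0+0+0+0+0 mod 2 = 1
  c[10] = d·G[:,10] = (00100101010)·(00000010000) mod 2 = 0+0+0+0+0+0+0+0+0+0+0 mod 2 = 0
  c[11] = d·G[:,11] = (00100101010)·(00000001000) mod 2 = 0+0+0+0+0+0+0+1+0+0+0 mod 2 = 1
  c[12] = d·G[:,12] = (00100101010)·(00000000100) mod 2 = 0+0+0+0+0+0+0+0+0+0+0 mod 2 = 0
  c[13] = d·G[:,13] = (00100101010)·(00000000010) mod 2 = 0+0+0+0+0+0+0+0+0+1+0 mod 2 = 1
  c[14] = d·G[:,14] = (00100101010)·(00000000001) mod 2 = 0+0+0+0+0+0+0+0+0+0+0 mod 2 = 0
Codeword = 010101010101010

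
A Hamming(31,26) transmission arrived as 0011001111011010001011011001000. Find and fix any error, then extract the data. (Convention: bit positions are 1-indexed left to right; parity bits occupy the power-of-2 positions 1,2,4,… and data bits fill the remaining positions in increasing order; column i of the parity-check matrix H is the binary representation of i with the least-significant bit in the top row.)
Syndrome s = H · r^T (mod 2), r = 0011001111011010001011011001000:
  s[0] = (1010101010101010101010101010101)·(0011001111011010001011011001000) mod 2 = 0+0+1+0+0+0+1+0+1+0+0+0+1+0+1+0+0+0+1+0+1+0+0+0+1+0+0+0+0+0+0 mod 2 = 0
  s[1] = (0110011001100110011001100110011)·(0011001111011010001011011001000) mod 2 = 0+0+1+0+0+0+1+0+0+1+0+0+0+0+1+0+0+0+1+0+0+1+0+0+0+0+0+0+0+0+0 mod 2 = 0
  s[2] = (0001111000011110000111100001111)·(0011001111011010001011011001000) mod 2 = 0+0+0+1+0+0+1+0+0+0+0+1+1+0+1+0+0+0+0+0+1+1+0+0+0+0+0+1+0+0+0 mod 2 = 0
  s[3] = (0000000111111110000000011111111)·(0011001111011010001011011001000) mod 2 = 0+0+0+0+0+0+0+1+1+1+0+1+1+0+1+0+0+0+0+0+0+0+0+1+1+0+0+1+0+0+0 mod 2 = 1
  s[4] = (0000000000000001111111111111111)·(0011001111011010001011011001000) mod 2 = 0+0+0+0+0+0+0+0+0+0+0+0+0+0+0+0+0+0+1+0+1+1+0+1+1+0+0+1+0+0+0 mod 2 = 0
Syndrome = 00010
Column 8 of H equals this syndrome → error at bit 8 (1-indexed).
Flip bit 8: 0011001111011010001011011001000 → 0011001011011010001011011001000
Extract data bits at positions {3,5,6,7,9,10,11,12,13,14,15,17,18,19,20,21,22,23,24,25,26,27,28,29,30,31}: 10011101101001011011001000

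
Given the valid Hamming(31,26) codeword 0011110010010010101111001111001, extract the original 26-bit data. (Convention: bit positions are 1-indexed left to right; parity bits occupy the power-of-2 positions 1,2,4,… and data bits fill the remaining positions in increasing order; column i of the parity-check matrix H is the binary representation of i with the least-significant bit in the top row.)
Parity bits occupy power-of-2 positions; data bits are at positions {3,5,6,7,9,10,11,12,13,14,15,17,18,19,20,21,22,23,24,25,26,27,28,29,30,31} (1-indexed).
Extract: c[3]=1 c[5]=1 c[6]=1 c[7]=0 c[9]=1 c[10]=0 c[11]=0 c[12]=1 c[13]=0 c[14]=0 c[15]=1 c[17]=1 c[18]=0 c[19]=1 c[20]=1 c[21]=1 c[22]=1 c[23]=0 c[24]=0 c[25]=1 c[26]=1 c[27]=1 c[28]=1 c[29]=0 c[30]=0 c[31]=1
Data = 11101001001101111001111001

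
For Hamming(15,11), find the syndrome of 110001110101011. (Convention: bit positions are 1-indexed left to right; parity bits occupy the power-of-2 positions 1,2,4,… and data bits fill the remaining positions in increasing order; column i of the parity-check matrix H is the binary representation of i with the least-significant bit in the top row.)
Syndrome s = H · r^T (mod 2), r = 110001110101011:
  s[0] = (101010101010101)·(110001110101011) mod 2 = 1+0+0+0+0+0+1+0+0+0+0+0+0+0+1 mod 2 = 1
  s[1] = (011001100110011)·(110001110101011) mod 2 = 0+1+0+0+0+1+1+0+0+1+0+0+0+1+1 mod 2 = 0
  s[2] = (000111100001111)·(110001110101011) mod 2 = 0+0+0+0+0+1+1+0+0+0+0+1+0+1+1 mod 2 = 1
  s[3] = (000000011111111)·(110001110101011) mod 2 = 0+0+0+0+0+0+0+1+0+1+0+1+0+1+1 mod 2 = 1
Syndrome = 1011
Non-zero syndrome: error at position 13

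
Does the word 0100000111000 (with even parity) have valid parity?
Sum of all bits: 0+1+0+0+0+0+0+1+1+1+0+0+0 = 4; 4 mod 2 = 0. Result is 0 → valid parity.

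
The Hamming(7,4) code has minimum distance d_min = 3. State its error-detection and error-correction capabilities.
Detection only: up to d_min − 1 = 2 errors.
Correction: up to ⌊(d_min − 1)/2⌋ = ⌊2/2⌋ = 1 errors.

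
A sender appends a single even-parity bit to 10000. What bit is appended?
Sum of data bits: 1+0+0+0+0 = 1.
1 mod 2 = 1, so parity bit = 1.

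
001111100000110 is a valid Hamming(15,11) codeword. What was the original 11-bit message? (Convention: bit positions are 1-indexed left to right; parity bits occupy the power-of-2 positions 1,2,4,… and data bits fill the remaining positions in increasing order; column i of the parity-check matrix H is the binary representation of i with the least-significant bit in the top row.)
Parity bits occupy power-of-2 positions; data bits are at positions {3,5,6,7,9,10,11,12,13,14,15} (1-indexed).
Extract: c[3]=1 c[5]=1 c[6]=1 c[7]=1 c[9]=0 c[10]=0 c[11]=0 c[12]=0 c[13]=1 c[14]=1 c[15]=0
Data = 11110000110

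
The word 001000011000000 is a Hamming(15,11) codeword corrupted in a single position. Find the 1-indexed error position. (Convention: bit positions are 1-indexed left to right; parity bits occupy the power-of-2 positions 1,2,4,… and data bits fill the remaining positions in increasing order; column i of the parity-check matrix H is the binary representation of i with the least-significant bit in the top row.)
Syndrome s = H · r^T (mod 2), r = 001000011000000:
  s[0] = (101010101010101)·(001000011000000) mod 2 = 0+0+1+0+0+0+0+0+1+0+0+0+0+0+0 mod 2 = 0
  s[1] = (011001100110011)·(001000011000000) mod 2 = 0+0+1+0+0+0+0+0+0+0+0+0+0+0+0 mod 2 = 1
  s[2] = (000111100001111)·(001000011000000) mod 2 = 0+0+0+0+0+0+0+0+0+0+0+0+0+0+0 mod 2 = 0
  s[3] = (000000011111111)·(001000011000000) mod 2 = 0+0+0+0+0+0+0+1+1+0+0+0+0+0+0 mod 2 = 0
Syndrome = 0100
Column i of H is the binary representation of i, so the syndrome is the binary index of the flipped bit.
Read s = 0100 with s[0] as LSB: 0·2^0 + 1·2^1 + 0·2^2 + 0·2^3 = 2.
Error is at bit position 2.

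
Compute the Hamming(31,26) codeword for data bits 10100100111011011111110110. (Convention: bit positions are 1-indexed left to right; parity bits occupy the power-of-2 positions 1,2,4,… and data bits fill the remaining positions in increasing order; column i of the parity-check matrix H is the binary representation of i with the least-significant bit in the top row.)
Codeword c = d · G (mod 2), d = 10100100111011011111110110:
  c[0] = d·G[:,0] = (10100100111011011111110110)·(11011010101101010101010101) mod 2 = 1+0+0+0+0+0+0+0+1+0+1+0+0+1+0+1+0+1+0+1+0+1+0+1+0+0 mod 2 = 1
  c[1] = d·G[:,1] = (10100100111011011111110110)·(10110110011011001100110011) mod 2 = 1+0+1+0+0+1+0+0+0+1+1+0+1+1+0+0+1+1+0+0+1+1+0+0+1+0 mod 2 = 0
  c[2] = d·G[:,2] = (10100100111011011111110110)·(10000000000000000000000000) mod 2 = 1+0+0+0+0+0+0+0+0+0+0+0+0+0+0+0+0+0+0+0+0+0+0+0+0+0 mod 2 = 1
  c[3] = d·G[:,3] = (10100100111011011111110110)·(01110001111000111100001111) mod 2 = 0+0+1+0+0+0+0+0+1+1+1+0+0+0+0+1+1+1+0+0+0+0+0+1+1+0 mod 2 = 1
  c[4] = d·G[:,4] = (10100100111011011111110110)·(01000000000000000000000000) mod 2 = 0+0+0+0+0+0+0+0+0+0+0+0+0+0+0+0+0+0+0+0+0+0+0+0+0+0 mod 2 = 0
  c[5] = d·G[:,5] = (10100100111011011111110110)·(00100000000000000000000000) mod 2 = 0+0+1+0+0+0+0+0+0+0+0+0+0+0+0+0+0+0+0+0+0+0+0+0+0+0 mod 2 = 1
  c[6] = d·G[:,6] = (10100100111011011111110110)·(00010000000000000000000000) mod 2 = 0+0+0+0+0+0+0+0+0+0+0+0+0+0+0+0+0+0+0+0+0+0+0+0+0+0 mod 2 = 0
  c[7] = d·G[:,7] = (10100100111011011111110110)·(00001111111000000011111111) mod 2 = 0+0+0+0+0+1+0+0+1+1+1+0+0+0+0+0+0+0+1+1+1+1+0+1+1+0 mod 2 = 0
  c[8] = d·G[:,8] = (10100100111011011111110110)·(00001000000000000000000000) mod 2 = 0+0+0+0+0+0+0+0+0+0+0+0+0+0+0+0+0+0+0+0+0+0+0+0+0+0 mod 2 = 0
  c[9] = d·G[:,9] = (10100100111011011111110110)·(00000100000000000000000000) mod 2 = 0+0+0+0+0+1+0+0+0+0+0+0+0+0+0+0+0+0+0+0+0+0+0+0+0+0 mod 2 = 1
  c[10] = d·G[:,10] = (10100100111011011111110110)·(00000010000000000000000000) mod 2 = 0+0+0+0+0+0+0+0+0+0+0+0+0+0+0+0+0+0+0+0+0+0+0+0+0+0 mod 2 = 0
  c[11] = d·G[:,11] = (10100100111011011111110110)·(00000001000000000000000000) mod 2 = 0+0+0+0+0+0+0+0+0+0+0+0+0+0+0+0+0+0+0+0+0+0+0+0+0+0 mod 2 = 0
  c[12] = d·G[:,12] = (10100100111011011111110110)·(00000000100000000000000000) mod 2 = 0+0+0+0+0+0+0+0+1+0+0+0+0+0+0+0+0+0+0+0+0+0+0+0+0+0 mod 2 = 1
  c[13] = d·G[:,13] = (10100100111011011111110110)·(00000000010000000000000000) mod 2 = 0+0+0+0+0+0+0+0+0+1+0+0+0+0+0+0+0+0+0+0+0+0+0+0+0+0 mod 2 = 1
  c[14] = d·G[:,14] = (10100100111011011111110110)·(00000000001000000000000000) mod 2 = 0+0+0+0+0+0+0+0+0+0+1+0+0+0+0+0+0+0+0+0+0+0+0+0+0+0 mod 2 = 1
  c[15] = d·G[:,15] = (10100100111011011111110110)·(00000000000111111111111111) mod 2 = 0+0+0+0+0+0+0+0+0+0+0+0+1+1+0+1+1+1+1+1+1+1+0+1+1+0 mod 2 = 1
  c[16] = d·G[:,16] = (10100100111011011111110110)·(00000000000100000000000000) mod 2 = 0+0+0+0+0+0+0+0+0+0+0+0+0+0+0+0+0+0+0+0+0+0+0+0+0+0 mod 2 = 0
  c[17] = d·G[:,17] = (10100100111011011111110110)·(00000000000010000000000000) mod 2 = 0+0+0+0+0+0+0+0+0+0+0+0+1+0+0+0+0+0+0+0+0+0+0+0+0+0 mod 2 = 1
  c[18] = d·G[:,18] = (10100100111011011111110110)·(00000000000001000000000000) mod 2 = 0+0+0+0+0+0+0+0+0+0+0+0+0+1+0+0+0+0+0+0+0+0+0+0+0+0 mod 2 = 1
  c[19] = d·G[:,19] = (10100100111011011111110110)·(00000000000000100000000000) mod 2 = 0+0+0+0+0+0+0+0+0+0+0+0+0+0+0+0+0+0+0+0+0+0+0+0+0+0 mod 2 = 0
  c[20] = d·G[:,20] = (10100100111011011111110110)·(00000000000000010000000000) mod 2 = 0+0+0+0+0+0+0+0+0+0+0+0+0+0+0+1+0+0+0+0+0+0+0+0+0+0 mod 2 = 1
  c[21] = d·G[:,21] = (10100100111011011111110110)·(00000000000000001000000000) mod 2 = 0+0+0+0+0+0+0+0+0+0+0+0+0+0+0+0+1+0+0+0+0+0+0+0+0+0 mod 2 = 1
  c[22] = d·G[:,22] = (10100100111011011111110110)·(00000000000000000100000000) mod 2 = 0+0+0+0+0+0+0+0+0+0+0+0+0+0+0+0+0+1+0+0+0+0+0+0+0+0 mod 2 = 1
  c[23] = d·G[:,23] = (10100100111011011111110110)·(00000000000000000010000000) mod 2 = 0+0+0+0+0+0+0+0+0+0+0+0+0+0+0+0+0+0+1+0+0+0+0+0+0+0 mod 2 = 1
  c[24] = d·G[:,24] = (10100100111011011111110110)·(00000000000000000001000000) mod 2 = 0+0+0+0+0+0+0+0+0+0+0+0+0+0+0+0+0+0+0+1+0+0+0+0+0+0 mod 2 = 1
  c[25] = d·G[:,25] = (10100100111011011111110110)·(00000000000000000000100000) mod 2 = 0+0+0+0+0+0+0+0+0+0+0+0+0+0+0+0+0+0+0+0+1+0+0+0+0+0 mod 2 = 1
  c[26] = d·G[:,26] = (10100100111011011111110110)·(00000000000000000000010000) mod 2 = 0+0+0+0+0+0+0+0+0+0+0+0+0+0+0+0+0+0+0+0+0+1+0+0+0+0 mod 2 = 1
  c[27] = d·G[:,27] = (10100100111011011111110110)·(00000000000000000000001000) mod 2 = 0+0+0+0+0+0+0+0+0+0+0+0+0+0+0+0+0+0+0+0+0+0+0+0+0+0 mod 2 = 0
  c[28] = d·G[:,28] = (10100100111011011111110110)·(00000000000000000000000100) mod 2 = 0+0+0+0+0+0+0+0+0+0+0+0+0+0+0+0+0+0+0+0+0+0+0+1+0+0 mod 2 = 1
  c[29] = d·G[:,29] = (10100100111011011111110110)·(00000000000000000000000010) mod 2 = 0+0+0+0+0+0+0+0+0+0+0+0+0+0+0+0+0+0+0+0+0+0+0+0+1+0 mod 2 = 1
  c[30] = d·G[:,30] = (10100100111011011111110110)·(00000000000000000000000001) mod 2 = 0+0+0+0+0+0+0+0+0+0+0+0+0+0+0+0+0+0+0+0+0+0+0+0+0+0 mod 2 = 0
Codeword = 1011010001001111011011111110110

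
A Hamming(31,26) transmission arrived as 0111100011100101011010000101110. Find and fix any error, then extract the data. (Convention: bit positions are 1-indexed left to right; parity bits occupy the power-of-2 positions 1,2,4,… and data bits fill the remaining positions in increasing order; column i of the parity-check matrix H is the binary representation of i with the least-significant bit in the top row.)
Syndrome s = H · r^T (mod 2), r = 0111100011100101011010000101110:
  s[0] = (1010101010101010101010101010101)·(0111100011100101011010000101110) mod 2 = 0+0+1+0+1+0+0+0+1+0+1+0+0+0+0+0+0+0+1+0+1+0+0+0+0+0+0+0+1+0+0 mod 2 = 1
  s[1] = (0110011001100110011001100110011)·(0111100011100101011010000101110) mod 2 = 0+1+1+0+0+0+0+0+0+1+1+0+0+1+0+0+0+1+1+0+0+0+0+0+0+1+0+0+0+1+0 mod 2 = 1
  s[2] = (0001111000011110000111100001111)·(0111100011100101011010000101110) mod 2 = 0+0+0+1+1+0+0+0+0+0+0+0+0+1+0+0+0+0+0+0+1+0+0+0+0+0+0+1+1+1+0 mod 2 = 1
  s[3] = (0000000111111110000000011111111)·(0111100011100101011010000101110) mod 2 = 0+0+0+0+0+0+0+0+1+1+1+0+0+1+0+0+0+0+0+0+0+0+0+0+0+1+0+1+1+1+0 mod 2 = 0
  s[4] = (0000000000000001111111111111111)·(0111100011100101011010000101110) mod 2 = 0+0+0+0+0+0+0+0+0+0+0+0+0+0+0+1+0+1+1+0+1+0+0+0+0+1+0+1+1+1+0 mod 2 = 0
Syndrome = 11100
Column 7 of H equals this syndrome → error at bit 7 (1-indexed).
Flip bit 7: 0111100011100101011010000101110 → 0111101011100101011010000101110
Extract data bits at positions {3,5,6,7,9,10,11,12,13,14,15,17,18,19,20,21,22,23,24,25,26,27,28,29,30,31}: 11011110010011010000101110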